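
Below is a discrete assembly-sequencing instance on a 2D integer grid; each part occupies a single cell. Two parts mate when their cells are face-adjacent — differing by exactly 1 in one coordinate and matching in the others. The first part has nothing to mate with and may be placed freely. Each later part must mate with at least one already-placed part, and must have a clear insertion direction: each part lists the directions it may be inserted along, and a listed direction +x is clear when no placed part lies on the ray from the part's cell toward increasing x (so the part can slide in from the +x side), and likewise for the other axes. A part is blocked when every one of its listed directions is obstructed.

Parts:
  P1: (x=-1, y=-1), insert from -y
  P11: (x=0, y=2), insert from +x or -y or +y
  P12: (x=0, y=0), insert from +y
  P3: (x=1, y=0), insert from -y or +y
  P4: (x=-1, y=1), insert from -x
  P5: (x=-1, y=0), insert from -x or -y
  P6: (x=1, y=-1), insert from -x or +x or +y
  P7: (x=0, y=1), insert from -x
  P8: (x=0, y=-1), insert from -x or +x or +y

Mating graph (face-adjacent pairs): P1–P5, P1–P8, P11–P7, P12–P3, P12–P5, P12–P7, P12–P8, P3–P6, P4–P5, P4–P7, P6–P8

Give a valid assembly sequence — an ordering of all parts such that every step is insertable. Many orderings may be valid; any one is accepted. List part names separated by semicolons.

1. P5@(-1, 0) [-x clear] — {P5}
2. P1@(-1, -1) [-y clear] — {P1, P5}
3. P8@(0, -1) [+x clear] — {P1, P5, P8}
4. P12@(0, 0) [+y clear] — {P1, P12, P5, P8}
5. P7@(0, 1) [-x clear] — {P1, P12, P5, P7, P8}
6. P11@(0, 2) [+x clear] — {P1, P11, P12, P5, P7, P8}
7. P3@(1, 0) [-y clear] — {P1, P11, P12, P3, P5, P7, P8}
8. P4@(-1, 1) [-x clear] — {P1, P11, P12, P3, P4, P5, P7, P8}
9. P6@(1, -1) [+x clear] — {P1, P11, P12, P3, P4, P5, P6, P7, P8}

P5; P1; P8; P12; P7; P11; P3; P4; P6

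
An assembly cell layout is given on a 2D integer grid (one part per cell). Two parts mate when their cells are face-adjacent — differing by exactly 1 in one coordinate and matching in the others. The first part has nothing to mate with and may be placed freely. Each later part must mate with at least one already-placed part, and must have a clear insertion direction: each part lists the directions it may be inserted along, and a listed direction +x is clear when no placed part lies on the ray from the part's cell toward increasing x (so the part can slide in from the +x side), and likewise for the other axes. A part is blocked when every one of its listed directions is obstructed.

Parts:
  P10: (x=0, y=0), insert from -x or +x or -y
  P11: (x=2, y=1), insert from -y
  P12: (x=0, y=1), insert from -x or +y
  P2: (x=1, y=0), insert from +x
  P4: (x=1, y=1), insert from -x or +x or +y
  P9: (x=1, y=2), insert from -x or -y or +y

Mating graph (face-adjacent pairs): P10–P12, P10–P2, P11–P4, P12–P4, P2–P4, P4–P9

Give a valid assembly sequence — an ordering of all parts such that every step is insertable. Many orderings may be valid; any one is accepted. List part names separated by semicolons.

P10; P12; P2; P4; P9; P11

1. P10@(0, 0) [-x clear] — {P10}
2. P12@(0, 1) [-x clear] — {P10, P12}
3. P2@(1, 0) [+x clear] — {P10, P12, P2}
4. P4@(1, 1) [+x clear] — {P10, P12, P2, P4}
5. P9@(1, 2) [-x clear] — {P10, P12, P2, P4, P9}
6. P11@(2, 1) [-y clear] — {P10, P11, P12, P2, P4, P9}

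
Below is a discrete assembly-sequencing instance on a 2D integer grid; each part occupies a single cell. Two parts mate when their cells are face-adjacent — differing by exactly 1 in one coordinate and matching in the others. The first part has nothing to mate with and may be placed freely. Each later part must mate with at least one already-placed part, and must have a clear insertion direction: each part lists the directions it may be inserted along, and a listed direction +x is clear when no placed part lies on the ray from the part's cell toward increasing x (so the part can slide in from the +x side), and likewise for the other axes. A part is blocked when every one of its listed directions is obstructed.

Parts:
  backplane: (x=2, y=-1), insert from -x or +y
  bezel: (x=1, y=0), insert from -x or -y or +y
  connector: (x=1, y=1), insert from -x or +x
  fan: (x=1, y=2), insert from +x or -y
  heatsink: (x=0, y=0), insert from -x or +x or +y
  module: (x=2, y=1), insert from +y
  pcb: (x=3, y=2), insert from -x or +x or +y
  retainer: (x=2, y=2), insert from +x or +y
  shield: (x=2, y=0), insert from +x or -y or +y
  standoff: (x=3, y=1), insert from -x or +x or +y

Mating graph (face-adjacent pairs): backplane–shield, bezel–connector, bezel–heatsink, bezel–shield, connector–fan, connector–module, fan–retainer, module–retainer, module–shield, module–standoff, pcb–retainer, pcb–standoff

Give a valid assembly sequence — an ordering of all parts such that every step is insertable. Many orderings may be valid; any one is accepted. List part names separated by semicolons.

module; shield; backplane; bezel; heatsink; standoff; connector; fan; pcb; retainer

1. module@(2, 1) [+y clear] — {module}
2. shield@(2, 0) [+x clear] — {module, shield}
3. backplane@(2, -1) [-x clear] — {backplane, module, shield}
4. bezel@(1, 0) [-x clear] — {backplane, bezel, module, shield}
5. heatsink@(0, 0) [-x clear] — {backplane, bezel, heatsink, module, shield}
6. standoff@(3, 1) [+x clear] — {backplane, bezel, heatsink, module, shield, standoff}
7. connector@(1, 1) [-x clear] — {backplane, bezel, connector, heatsink, module, shield, standoff}
8. fan@(1, 2) [+x clear] — {backplane, bezel, connector, fan, heatsink, module, shield, standoff}
9. pcb@(3, 2) [+x clear] — {backplane, bezel, connector, fan, heatsink, module, pcb, shield, standoff}
10. retainer@(2, 2) [+y clear] — {backplane, bezel, connector, fan, heatsink, module, pcb, retainer, shield, standoff}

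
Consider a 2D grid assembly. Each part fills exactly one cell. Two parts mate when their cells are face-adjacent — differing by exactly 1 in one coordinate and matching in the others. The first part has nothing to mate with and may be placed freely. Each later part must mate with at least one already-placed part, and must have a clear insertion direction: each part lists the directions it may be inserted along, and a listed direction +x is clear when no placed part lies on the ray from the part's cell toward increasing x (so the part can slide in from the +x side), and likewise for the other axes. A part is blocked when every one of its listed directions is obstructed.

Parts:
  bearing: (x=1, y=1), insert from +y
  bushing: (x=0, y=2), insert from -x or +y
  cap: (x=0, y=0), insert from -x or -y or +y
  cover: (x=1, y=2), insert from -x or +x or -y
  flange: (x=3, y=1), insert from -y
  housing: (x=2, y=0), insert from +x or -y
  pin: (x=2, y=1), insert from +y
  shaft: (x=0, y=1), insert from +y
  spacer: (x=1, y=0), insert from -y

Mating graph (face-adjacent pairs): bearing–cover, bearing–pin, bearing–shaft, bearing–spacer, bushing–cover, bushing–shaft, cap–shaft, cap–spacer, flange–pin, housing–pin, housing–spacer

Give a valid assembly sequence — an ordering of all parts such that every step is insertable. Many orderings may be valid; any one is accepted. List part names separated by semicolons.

1. housing@(2, 0) [+x clear] — {housing}
2. spacer@(1, 0) [-y clear] — {housing, spacer}
3. pin@(2, 1) [+y clear] — {housing, pin, spacer}
4. flange@(3, 1) [-y clear] — {flange, housing, pin, spacer}
5. bearing@(1, 1) [+y clear] — {bearing, flange, housing, pin, spacer}
6. cover@(1, 2) [-x clear] — {bearing, cover, flange, housing, pin, spacer}
7. shaft@(0, 1) [+y clear] — {bearing, cover, flange, housing, pin, shaft, spacer}
8. bushing@(0, 2) [-x clear] — {bearing, bushing, cover, flange, housing, pin, shaft, spacer}
9. cap@(0, 0) [-x clear] — {bearing, bushing, cap, cover, flange, housing, pin, shaft, spacer}

housing; spacer; pin; flange; bearing; cover; shaft; bushing; cap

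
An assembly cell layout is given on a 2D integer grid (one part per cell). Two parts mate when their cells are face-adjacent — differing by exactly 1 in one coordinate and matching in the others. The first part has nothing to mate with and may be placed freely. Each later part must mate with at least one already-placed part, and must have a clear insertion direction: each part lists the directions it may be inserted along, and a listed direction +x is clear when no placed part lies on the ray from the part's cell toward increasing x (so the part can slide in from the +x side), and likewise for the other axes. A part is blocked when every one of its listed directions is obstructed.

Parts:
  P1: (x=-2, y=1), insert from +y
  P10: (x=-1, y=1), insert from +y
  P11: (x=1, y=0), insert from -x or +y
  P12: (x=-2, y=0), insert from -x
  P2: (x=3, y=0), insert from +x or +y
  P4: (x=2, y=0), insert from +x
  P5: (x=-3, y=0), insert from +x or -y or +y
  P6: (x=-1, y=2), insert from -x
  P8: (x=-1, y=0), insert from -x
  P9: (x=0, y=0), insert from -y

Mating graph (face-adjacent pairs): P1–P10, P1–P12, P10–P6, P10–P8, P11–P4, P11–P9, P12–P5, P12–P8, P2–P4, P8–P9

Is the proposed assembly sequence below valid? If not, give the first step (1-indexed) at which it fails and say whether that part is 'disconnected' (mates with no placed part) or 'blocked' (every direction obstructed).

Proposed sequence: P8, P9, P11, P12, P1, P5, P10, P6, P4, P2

Valid

1. P8@(-1, 0) [-x clear] — {P8}
2. P9@(0, 0) [-y clear] — {P8, P9}
3. P11@(1, 0) [+y clear] — {P11, P8, P9}
4. P12@(-2, 0) [-x clear] — {P11, P12, P8, P9}
5. P1@(-2, 1) [+y clear] — {P1, P11, P12, P8, P9}
6. P5@(-3, 0) [-y clear] — {P1, P11, P12, P5, P8, P9}
7. P10@(-1, 1) [+y clear] — {P1, P10, P11, P12, P5, P8, P9}
8. P6@(-1, 2) [-x clear] — {P1, P10, P11, P12, P5, P6, P8, P9}
9. P4@(2, 0) [+x clear] — {P1, P10, P11, P12, P4, P5, P6, P8, P9}
10. P2@(3, 0) [+x clear] — {P1, P10, P11, P12, P2, P4, P5, P6, P8, P9}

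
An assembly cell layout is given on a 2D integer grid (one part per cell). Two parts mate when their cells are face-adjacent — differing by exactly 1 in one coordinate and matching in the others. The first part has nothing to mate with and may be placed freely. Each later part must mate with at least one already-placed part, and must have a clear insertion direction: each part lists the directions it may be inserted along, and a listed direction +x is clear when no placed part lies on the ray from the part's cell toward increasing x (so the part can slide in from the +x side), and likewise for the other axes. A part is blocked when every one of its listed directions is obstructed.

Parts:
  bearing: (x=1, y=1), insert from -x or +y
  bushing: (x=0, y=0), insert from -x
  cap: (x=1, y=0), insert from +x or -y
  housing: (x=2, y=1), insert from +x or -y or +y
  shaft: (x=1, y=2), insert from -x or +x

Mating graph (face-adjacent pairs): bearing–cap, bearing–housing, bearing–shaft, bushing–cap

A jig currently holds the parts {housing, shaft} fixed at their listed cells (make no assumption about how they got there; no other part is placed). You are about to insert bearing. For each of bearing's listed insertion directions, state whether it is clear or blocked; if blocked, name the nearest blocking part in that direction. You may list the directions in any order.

-x: ray from bearing(1, 1) has no placed part ⇒ clear
+y: nearest on ray is shaft@(1, 2) ⇒ blocked

+y: blocked by shaft; -x: clear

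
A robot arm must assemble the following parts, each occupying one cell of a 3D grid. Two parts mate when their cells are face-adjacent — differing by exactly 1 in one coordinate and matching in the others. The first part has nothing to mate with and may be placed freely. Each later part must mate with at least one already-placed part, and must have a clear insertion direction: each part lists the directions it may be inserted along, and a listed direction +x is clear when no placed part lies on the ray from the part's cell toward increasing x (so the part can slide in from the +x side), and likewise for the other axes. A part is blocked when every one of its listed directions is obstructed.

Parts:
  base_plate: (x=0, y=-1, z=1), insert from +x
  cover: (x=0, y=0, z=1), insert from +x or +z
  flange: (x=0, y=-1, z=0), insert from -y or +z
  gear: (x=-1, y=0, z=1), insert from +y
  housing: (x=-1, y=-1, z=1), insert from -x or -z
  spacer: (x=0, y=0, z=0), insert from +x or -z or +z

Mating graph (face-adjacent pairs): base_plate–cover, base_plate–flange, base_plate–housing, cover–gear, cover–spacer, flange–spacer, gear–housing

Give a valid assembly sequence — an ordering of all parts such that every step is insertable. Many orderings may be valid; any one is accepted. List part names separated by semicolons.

spacer; cover; base_plate; flange; housing; gear

1. spacer@(0, 0, 0) [+x clear] — {spacer}
2. cover@(0, 0, 1) [+x clear] — {cover, spacer}
3. base_plate@(0, -1, 1) [+x clear] — {base_plate, cover, spacer}
4. flange@(0, -1, 0) [-y clear] — {base_plate, cover, flange, spacer}
5. housing@(-1, -1, 1) [-x clear] — {base_plate, cover, flange, housing, spacer}
6. gear@(-1, 0, 1) [+y clear] — {base_plate, cover, flange, gear, housing, spacer}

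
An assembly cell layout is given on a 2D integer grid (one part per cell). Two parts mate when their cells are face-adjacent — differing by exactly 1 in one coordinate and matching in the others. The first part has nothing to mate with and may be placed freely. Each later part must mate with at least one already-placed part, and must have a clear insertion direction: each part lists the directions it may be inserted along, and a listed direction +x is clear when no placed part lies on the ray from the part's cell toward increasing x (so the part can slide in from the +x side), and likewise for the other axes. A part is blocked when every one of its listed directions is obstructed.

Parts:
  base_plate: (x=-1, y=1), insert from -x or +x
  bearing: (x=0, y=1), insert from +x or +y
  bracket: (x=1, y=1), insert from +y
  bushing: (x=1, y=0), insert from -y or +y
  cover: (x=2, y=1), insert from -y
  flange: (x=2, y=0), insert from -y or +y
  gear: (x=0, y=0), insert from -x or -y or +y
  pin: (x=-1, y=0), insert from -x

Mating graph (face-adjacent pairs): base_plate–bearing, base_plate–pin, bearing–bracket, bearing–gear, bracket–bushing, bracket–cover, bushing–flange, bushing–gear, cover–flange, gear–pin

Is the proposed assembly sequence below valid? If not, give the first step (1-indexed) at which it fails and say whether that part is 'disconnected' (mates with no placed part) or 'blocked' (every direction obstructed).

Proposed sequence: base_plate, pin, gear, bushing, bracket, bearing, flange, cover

Invalid at step 8 (blocked)

1. base_plate@(-1, 1) [-x clear] — {base_plate}
2. pin@(-1, 0) [-x clear] — {base_plate, pin}
3. gear@(0, 0) [-y clear] — {base_plate, gear, pin}
4. bushing@(1, 0) [-y clear] — {base_plate, bushing, gear, pin}
5. bracket@(1, 1) [+y clear] — {base_plate, bracket, bushing, gear, pin}
6. bearing@(0, 1) [+y clear] — {base_plate, bearing, bracket, bushing, gear, pin}
7. flange@(2, 0) [-y clear] — {base_plate, bearing, bracket, bushing, flange, gear, pin}
8. cover@(2, 1) — -y all obstructed ⇒ blocked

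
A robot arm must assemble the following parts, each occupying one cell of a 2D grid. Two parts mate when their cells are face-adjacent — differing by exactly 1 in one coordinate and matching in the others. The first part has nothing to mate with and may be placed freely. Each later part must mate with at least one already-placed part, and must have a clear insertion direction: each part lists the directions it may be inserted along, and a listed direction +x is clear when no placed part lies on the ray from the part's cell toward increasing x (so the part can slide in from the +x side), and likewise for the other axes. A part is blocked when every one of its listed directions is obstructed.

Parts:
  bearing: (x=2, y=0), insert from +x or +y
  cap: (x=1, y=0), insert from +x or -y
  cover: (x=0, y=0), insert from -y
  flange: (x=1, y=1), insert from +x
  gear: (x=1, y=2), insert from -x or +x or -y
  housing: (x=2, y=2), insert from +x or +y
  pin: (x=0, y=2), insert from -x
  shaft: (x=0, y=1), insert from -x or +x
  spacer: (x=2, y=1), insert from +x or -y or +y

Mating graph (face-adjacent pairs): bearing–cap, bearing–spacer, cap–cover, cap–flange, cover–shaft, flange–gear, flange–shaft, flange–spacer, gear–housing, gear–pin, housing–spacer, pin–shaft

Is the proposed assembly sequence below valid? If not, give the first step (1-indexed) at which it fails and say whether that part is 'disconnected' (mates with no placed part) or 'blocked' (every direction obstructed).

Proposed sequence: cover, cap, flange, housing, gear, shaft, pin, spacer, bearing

Invalid at step 4 (disconnected)

1. cover@(0, 0) [-y clear] — {cover}
2. cap@(1, 0) [+x clear] — {cap, cover}
3. flange@(1, 1) [+x clear] — {cap, cover, flange}
4. housing@(2, 2) — no placed neighbour ⇒ disconnected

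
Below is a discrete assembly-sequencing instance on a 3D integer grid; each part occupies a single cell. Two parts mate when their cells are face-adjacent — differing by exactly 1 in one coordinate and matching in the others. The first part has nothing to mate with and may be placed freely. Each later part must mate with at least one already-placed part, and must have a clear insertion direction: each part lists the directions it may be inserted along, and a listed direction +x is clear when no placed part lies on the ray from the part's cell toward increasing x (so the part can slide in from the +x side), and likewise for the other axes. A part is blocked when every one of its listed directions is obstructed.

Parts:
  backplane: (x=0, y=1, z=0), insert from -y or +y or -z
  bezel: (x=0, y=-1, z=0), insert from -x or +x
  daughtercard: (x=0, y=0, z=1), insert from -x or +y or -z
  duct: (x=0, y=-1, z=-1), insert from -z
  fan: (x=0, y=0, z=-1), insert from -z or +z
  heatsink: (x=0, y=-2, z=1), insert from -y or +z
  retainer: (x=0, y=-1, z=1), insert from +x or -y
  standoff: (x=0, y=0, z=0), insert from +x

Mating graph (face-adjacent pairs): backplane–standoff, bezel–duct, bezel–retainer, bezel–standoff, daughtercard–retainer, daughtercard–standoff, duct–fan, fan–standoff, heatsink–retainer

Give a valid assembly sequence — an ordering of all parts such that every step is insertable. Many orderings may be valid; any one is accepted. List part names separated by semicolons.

fan; duct; bezel; standoff; backplane; daughtercard; retainer; heatsink

1. fan@(0, 0, -1) [-z clear] — {fan}
2. duct@(0, -1, -1) [-z clear] — {duct, fan}
3. bezel@(0, -1, 0) [-x clear] — {bezel, duct, fan}
4. standoff@(0, 0, 0) [+x clear] — {bezel, duct, fan, standoff}
5. backplane@(0, 1, 0) [+y clear] — {backplane, bezel, duct, fan, standoff}
6. daughtercard@(0, 0, 1) [-x clear] — {backplane, bezel, daughtercard, duct, fan, standoff}
7. retainer@(0, -1, 1) [+x clear] — {backplane, bezel, daughtercard, duct, fan, retainer, standoff}
8. heatsink@(0, -2, 1) [-y clear] — {backplane, bezel, daughtercard, duct, fan, heatsink, retainer, standoff}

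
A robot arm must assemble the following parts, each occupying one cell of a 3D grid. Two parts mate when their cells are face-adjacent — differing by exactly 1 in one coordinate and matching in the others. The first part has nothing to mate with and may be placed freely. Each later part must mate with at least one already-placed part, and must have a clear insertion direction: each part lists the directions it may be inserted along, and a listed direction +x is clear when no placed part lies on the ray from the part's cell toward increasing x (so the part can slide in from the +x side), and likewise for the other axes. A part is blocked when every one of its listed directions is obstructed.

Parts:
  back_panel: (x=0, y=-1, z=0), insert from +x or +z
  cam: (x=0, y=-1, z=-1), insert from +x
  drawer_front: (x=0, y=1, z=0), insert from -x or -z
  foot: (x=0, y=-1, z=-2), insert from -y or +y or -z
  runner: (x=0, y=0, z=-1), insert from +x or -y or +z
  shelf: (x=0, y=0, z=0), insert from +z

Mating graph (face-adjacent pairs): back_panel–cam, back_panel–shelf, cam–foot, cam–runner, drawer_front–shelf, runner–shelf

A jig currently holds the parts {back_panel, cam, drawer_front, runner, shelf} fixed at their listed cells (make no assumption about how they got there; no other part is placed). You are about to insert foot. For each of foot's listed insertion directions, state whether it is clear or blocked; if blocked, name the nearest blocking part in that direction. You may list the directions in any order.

-y: ray from foot(0, -1, -2) has no placed part ⇒ clear
+y: ray from foot(0, -1, -2) has no placed part ⇒ clear
-z: ray from foot(0, -1, -2) has no placed part ⇒ clear

+y: clear; -y: clear; -z: clear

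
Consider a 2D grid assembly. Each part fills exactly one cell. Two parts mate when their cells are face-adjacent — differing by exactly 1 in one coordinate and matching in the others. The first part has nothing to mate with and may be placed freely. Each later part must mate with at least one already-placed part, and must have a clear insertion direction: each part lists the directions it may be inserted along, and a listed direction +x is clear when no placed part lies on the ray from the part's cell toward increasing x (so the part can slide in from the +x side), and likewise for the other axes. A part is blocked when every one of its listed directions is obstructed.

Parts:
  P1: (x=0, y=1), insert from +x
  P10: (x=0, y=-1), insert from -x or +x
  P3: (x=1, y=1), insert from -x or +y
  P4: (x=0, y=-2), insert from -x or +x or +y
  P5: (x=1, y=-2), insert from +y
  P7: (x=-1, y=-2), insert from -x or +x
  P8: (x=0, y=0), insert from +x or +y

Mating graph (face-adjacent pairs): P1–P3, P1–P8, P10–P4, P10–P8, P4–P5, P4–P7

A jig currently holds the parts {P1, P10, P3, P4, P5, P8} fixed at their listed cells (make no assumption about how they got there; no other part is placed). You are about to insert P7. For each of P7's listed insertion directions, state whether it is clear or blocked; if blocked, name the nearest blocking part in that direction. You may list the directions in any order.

+x: blocked by P4; -x: clear

-x: ray from P7(-1, -2) has no placed part ⇒ clear
+x: nearest on ray is P4@(0, -2) ⇒ blocked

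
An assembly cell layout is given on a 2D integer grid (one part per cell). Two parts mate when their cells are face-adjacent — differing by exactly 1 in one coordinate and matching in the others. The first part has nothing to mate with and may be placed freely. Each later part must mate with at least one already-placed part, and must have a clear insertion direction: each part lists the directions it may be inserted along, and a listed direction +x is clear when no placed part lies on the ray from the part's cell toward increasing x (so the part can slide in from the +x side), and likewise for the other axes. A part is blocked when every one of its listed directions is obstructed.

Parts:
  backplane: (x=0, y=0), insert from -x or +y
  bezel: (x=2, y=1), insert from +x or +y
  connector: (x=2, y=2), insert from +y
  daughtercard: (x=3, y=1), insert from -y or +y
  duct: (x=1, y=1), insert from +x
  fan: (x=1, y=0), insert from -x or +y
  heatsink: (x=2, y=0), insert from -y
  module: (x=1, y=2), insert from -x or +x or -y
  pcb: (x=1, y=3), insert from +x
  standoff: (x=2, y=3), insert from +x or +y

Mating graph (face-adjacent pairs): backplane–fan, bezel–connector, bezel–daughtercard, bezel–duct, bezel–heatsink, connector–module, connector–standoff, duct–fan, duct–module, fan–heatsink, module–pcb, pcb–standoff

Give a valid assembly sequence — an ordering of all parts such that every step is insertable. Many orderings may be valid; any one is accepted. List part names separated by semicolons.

1. module@(1, 2) [-x clear] — {module}
2. duct@(1, 1) [+x clear] — {duct, module}
3. pcb@(1, 3) [+x clear] — {duct, module, pcb}
4. bezel@(2, 1) [+x clear] — {bezel, duct, module, pcb}
5. daughtercard@(3, 1) [-y clear] — {bezel, daughtercard, duct, module, pcb}
6. heatsink@(2, 0) [-y clear] — {bezel, daughtercard, duct, heatsink, module, pcb}
7. fan@(1, 0) [-x clear] — {bezel, daughtercard, duct, fan, heatsink, module, pcb}
8. backplane@(0, 0) [-x clear] — {backplane, bezel, daughtercard, duct, fan, heatsink, module, pcb}
9. connector@(2, 2) [+y clear] — {backplane, bezel, connector, daughtercard, duct, fan, heatsink, module, pcb}
10. standoff@(2, 3) [+x clear] — {backplane, bezel, connector, daughtercard, duct, fan, heatsink, module, pcb, standoff}

module; duct; pcb; bezel; daughtercard; heatsink; fan; backplane; connector; standoff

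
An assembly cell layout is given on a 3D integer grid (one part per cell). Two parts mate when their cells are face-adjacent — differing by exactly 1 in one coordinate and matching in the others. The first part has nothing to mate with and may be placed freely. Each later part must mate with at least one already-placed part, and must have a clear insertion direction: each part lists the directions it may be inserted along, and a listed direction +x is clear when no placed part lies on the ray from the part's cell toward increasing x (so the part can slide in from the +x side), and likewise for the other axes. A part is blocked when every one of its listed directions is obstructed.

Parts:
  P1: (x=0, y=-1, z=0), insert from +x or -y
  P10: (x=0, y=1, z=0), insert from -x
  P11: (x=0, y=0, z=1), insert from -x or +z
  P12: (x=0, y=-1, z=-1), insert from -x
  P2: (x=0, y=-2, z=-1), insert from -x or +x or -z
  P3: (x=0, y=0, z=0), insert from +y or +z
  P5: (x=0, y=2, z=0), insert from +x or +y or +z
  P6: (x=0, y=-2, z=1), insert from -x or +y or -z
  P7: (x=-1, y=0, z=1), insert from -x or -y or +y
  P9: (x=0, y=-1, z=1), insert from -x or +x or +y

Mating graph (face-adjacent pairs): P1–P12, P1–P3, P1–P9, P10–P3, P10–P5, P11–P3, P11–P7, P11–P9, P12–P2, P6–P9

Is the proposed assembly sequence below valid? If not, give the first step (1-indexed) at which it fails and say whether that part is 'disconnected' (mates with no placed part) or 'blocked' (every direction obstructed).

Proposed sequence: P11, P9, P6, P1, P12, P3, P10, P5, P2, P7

1. P11@(0, 0, 1) [-x clear] — {P11}
2. P9@(0, -1, 1) [-x clear] — {P11, P9}
3. P6@(0, -2, 1) [-x clear] — {P11, P6, P9}
4. P1@(0, -1, 0) [+x clear] — {P1, P11, P6, P9}
5. P12@(0, -1, -1) [-x clear] — {P1, P11, P12, P6, P9}
6. P3@(0, 0, 0) [+y clear] — {P1, P11, P12, P3, P6, P9}
7. P10@(0, 1, 0) [-x clear] — {P1, P10, P11, P12, P3, P6, P9}
8. P5@(0, 2, 0) [+x clear] — {P1, P10, P11, P12, P3, P5, P6, P9}
9. P2@(0, -2, -1) [-x clear] — {P1, P10, P11, P12, P2, P3, P5, P6, P9}
10. P7@(-1, 0, 1) [-x clear] — {P1, P10, P11, P12, P2, P3, P5, P6, P7, P9}

Valid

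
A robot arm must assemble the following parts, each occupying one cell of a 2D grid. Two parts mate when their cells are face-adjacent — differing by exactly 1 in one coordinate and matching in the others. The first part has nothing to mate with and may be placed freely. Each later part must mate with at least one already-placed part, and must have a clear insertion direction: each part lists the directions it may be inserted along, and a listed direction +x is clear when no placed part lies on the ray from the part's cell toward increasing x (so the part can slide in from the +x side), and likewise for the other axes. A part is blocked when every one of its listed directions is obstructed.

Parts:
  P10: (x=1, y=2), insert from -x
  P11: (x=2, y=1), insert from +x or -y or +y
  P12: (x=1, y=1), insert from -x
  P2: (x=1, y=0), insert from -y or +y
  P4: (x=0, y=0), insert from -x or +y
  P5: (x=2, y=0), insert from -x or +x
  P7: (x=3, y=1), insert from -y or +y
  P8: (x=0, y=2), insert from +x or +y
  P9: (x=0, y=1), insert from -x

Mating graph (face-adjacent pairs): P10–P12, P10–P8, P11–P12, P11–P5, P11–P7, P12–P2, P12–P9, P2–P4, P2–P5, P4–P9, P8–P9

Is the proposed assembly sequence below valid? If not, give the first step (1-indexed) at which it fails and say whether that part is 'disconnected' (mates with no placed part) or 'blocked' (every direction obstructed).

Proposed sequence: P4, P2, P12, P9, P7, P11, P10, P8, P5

Invalid at step 5 (disconnected)

1. P4@(0, 0) [-x clear] — {P4}
2. P2@(1, 0) [-y clear] — {P2, P4}
3. P12@(1, 1) [-x clear] — {P12, P2, P4}
4. P9@(0, 1) [-x clear] — {P12, P2, P4, P9}
5. P7@(3, 1) — no placed neighbour ⇒ disconnected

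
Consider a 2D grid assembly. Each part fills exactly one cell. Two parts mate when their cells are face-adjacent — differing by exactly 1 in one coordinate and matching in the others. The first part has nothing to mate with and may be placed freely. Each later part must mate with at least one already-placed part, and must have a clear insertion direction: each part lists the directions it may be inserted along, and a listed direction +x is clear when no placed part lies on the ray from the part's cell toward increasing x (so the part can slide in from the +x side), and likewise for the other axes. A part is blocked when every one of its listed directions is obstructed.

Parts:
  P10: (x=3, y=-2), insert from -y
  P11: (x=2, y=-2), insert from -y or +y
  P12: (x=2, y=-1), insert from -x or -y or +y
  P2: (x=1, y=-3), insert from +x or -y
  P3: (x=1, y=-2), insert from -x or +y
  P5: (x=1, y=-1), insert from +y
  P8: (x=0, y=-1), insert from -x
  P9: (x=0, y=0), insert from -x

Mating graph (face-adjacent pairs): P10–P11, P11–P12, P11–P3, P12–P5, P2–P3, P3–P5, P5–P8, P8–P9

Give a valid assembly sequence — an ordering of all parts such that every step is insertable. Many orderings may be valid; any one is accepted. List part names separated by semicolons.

P9; P8; P5; P3; P12; P11; P10; P2

1. P9@(0, 0) [-x clear] — {P9}
2. P8@(0, -1) [-x clear] — {P8, P9}
3. P5@(1, -1) [+y clear] — {P5, P8, P9}
4. P3@(1, -2) [-x clear] — {P3, P5, P8, P9}
5. P12@(2, -1) [-y clear] — {P12, P3, P5, P8, P9}
6. P11@(2, -2) [-y clear] — {P11, P12, P3, P5, P8, P9}
7. P10@(3, -2) [-y clear] — {P10, P11, P12, P3, P5, P8, P9}
8. P2@(1, -3) [+x clear] — {P10, P11, P12, P2, P3, P5, P8, P9}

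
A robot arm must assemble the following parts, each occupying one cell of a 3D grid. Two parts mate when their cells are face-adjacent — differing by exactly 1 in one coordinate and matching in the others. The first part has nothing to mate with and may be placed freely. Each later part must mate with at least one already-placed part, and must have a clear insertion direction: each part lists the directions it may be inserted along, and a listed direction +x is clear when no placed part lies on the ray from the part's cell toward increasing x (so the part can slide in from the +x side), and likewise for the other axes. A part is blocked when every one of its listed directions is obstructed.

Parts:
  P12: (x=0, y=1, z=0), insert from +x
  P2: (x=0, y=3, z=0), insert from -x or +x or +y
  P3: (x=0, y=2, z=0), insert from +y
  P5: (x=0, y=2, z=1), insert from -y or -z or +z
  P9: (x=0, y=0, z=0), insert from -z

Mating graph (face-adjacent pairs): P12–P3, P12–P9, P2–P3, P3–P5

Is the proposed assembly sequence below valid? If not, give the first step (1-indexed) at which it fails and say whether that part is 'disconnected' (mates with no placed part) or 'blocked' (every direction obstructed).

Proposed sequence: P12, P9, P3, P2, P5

Valid

1. P12@(0, 1, 0) [+x clear] — {P12}
2. P9@(0, 0, 0) [-z clear] — {P12, P9}
3. P3@(0, 2, 0) [+y clear] — {P12, P3, P9}
4. P2@(0, 3, 0) [-x clear] — {P12, P2, P3, P9}
5. P5@(0, 2, 1) [-y clear] — {P12, P2, P3, P5, P9}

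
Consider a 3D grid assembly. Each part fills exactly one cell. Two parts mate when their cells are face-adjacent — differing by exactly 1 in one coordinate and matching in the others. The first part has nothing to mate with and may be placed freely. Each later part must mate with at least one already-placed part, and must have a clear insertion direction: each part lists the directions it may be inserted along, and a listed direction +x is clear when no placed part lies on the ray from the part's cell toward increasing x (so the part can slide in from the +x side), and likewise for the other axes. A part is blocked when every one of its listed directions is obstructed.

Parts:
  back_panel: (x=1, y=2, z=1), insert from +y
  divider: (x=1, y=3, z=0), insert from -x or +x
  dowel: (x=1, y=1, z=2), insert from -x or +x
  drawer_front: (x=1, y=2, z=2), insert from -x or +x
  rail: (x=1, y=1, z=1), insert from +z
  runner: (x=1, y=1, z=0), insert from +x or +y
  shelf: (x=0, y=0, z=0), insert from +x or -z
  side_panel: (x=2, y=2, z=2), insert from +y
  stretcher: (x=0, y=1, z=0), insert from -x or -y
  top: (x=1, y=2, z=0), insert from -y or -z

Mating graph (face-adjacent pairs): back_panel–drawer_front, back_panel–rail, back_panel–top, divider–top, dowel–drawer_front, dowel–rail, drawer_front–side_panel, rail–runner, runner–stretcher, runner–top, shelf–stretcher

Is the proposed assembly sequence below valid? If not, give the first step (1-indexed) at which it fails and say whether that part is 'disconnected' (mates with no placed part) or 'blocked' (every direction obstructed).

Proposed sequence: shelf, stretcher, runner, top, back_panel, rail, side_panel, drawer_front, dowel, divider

1. shelf@(0, 0, 0) [+x clear] — {shelf}
2. stretcher@(0, 1, 0) [-x clear] — {shelf, stretcher}
3. runner@(1, 1, 0) [+x clear] — {runner, shelf, stretcher}
4. top@(1, 2, 0) [-z clear] — {runner, shelf, stretcher, top}
5. back_panel@(1, 2, 1) [+y clear] — {back_panel, runner, shelf, stretcher, top}
6. rail@(1, 1, 1) [+z clear] — {back_panel, rail, runner, shelf, stretcher, top}
7. side_panel@(2, 2, 2) — no placed neighbour ⇒ disconnected

Invalid at step 7 (disconnected)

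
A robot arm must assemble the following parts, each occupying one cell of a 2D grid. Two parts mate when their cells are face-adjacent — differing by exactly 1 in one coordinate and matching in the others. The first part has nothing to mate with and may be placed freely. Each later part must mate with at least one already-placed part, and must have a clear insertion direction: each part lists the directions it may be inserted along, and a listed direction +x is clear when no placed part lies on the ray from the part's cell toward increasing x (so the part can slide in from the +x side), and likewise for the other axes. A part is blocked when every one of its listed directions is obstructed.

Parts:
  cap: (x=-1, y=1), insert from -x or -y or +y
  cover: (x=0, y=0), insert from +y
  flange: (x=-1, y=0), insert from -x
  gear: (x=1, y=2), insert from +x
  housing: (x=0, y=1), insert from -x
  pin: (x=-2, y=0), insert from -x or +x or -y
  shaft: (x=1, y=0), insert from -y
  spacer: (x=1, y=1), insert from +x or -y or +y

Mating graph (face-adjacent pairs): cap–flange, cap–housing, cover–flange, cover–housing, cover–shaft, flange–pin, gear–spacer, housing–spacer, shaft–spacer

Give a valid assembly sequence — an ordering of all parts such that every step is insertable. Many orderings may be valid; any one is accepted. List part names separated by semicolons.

1. gear@(1, 2) [+x clear] — {gear}
2. spacer@(1, 1) [+x clear] — {gear, spacer}
3. shaft@(1, 0) [-y clear] — {gear, shaft, spacer}
4. cover@(0, 0) [+y clear] — {cover, gear, shaft, spacer}
5. housing@(0, 1) [-x clear] — {cover, gear, housing, shaft, spacer}
6. cap@(-1, 1) [-x clear] — {cap, cover, gear, housing, shaft, spacer}
7. flange@(-1, 0) [-x clear] — {cap, cover, flange, gear, housing, shaft, spacer}
8. pin@(-2, 0) [-x clear] — {cap, cover, flange, gear, housing, pin, shaft, spacer}

gear; spacer; shaft; cover; housing; cap; flange; pin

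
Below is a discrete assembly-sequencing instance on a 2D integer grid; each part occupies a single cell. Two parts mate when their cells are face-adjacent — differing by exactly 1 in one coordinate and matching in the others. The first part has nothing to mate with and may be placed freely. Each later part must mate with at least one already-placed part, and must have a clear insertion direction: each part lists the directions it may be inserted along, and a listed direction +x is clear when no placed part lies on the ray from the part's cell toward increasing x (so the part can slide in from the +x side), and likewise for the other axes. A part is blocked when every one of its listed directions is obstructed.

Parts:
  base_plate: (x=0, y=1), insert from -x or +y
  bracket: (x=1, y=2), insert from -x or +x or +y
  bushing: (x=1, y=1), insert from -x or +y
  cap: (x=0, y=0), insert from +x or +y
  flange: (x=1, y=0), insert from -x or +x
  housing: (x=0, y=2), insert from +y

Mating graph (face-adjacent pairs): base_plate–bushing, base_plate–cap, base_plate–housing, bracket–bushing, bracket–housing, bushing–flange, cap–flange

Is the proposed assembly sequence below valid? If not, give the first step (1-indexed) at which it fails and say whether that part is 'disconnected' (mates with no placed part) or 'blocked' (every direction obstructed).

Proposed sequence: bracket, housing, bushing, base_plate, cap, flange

Valid

1. bracket@(1, 2) [-x clear] — {bracket}
2. housing@(0, 2) [+y clear] — {bracket, housing}
3. bushing@(1, 1) [-x clear] — {bracket, bushing, housing}
4. base_plate@(0, 1) [-x clear] — {base_plate, bracket, bushing, housing}
5. cap@(0, 0) [+x clear] — {base_plate, bracket, bushing, cap, housing}
6. flange@(1, 0) [+x clear] — {base_plate, bracket, bushing, cap, flange, housing}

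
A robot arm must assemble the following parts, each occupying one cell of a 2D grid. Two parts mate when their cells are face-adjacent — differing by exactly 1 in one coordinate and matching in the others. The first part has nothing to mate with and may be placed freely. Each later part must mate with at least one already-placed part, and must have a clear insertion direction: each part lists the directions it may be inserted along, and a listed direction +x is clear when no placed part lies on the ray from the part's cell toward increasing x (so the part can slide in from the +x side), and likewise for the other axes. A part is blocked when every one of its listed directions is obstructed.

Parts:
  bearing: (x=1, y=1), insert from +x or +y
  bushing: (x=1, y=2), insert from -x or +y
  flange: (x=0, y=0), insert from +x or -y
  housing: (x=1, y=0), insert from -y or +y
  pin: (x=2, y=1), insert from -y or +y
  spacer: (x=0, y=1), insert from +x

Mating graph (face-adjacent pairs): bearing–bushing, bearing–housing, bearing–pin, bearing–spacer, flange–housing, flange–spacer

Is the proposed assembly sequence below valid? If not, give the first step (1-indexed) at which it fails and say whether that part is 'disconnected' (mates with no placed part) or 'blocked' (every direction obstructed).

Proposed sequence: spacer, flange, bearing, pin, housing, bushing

1. spacer@(0, 1) [+x clear] — {spacer}
2. flange@(0, 0) [+x clear] — {flange, spacer}
3. bearing@(1, 1) [+x clear] — {bearing, flange, spacer}
4. pin@(2, 1) [-y clear] — {bearing, flange, pin, spacer}
5. housing@(1, 0) [-y clear] — {bearing, flange, housing, pin, spacer}
6. bushing@(1, 2) [-x clear] — {bearing, bushing, flange, housing, pin, spacer}

Valid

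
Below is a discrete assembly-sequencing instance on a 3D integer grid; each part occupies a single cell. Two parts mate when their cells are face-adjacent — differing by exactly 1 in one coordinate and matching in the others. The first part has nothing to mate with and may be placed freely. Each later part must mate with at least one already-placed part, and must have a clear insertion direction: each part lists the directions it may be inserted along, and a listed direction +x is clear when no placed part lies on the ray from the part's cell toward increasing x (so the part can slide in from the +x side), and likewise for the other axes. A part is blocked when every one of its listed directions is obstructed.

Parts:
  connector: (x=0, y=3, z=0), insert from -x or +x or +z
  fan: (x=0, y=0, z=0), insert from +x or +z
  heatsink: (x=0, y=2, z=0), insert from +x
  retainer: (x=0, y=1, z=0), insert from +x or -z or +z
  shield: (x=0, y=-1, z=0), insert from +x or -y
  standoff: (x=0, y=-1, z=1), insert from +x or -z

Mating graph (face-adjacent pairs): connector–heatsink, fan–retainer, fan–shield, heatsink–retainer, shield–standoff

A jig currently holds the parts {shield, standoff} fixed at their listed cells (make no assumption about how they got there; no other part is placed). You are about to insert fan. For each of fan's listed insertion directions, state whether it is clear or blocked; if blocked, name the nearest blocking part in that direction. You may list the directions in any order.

+x: ray from fan(0, 0, 0) has no placed part ⇒ clear
+z: ray from fan(0, 0, 0) has no placed part ⇒ clear

+x: clear; +z: clear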